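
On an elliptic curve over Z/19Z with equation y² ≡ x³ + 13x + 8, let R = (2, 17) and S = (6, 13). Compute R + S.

(12, 12)

(2, 17) + (6, 13). λ = (13 - 17)/(6 - 2) ≡ 15/4 mod 19. 4⁻¹ ≡ 5 (mod 19), so λ ≡ 18.
  x = λ² - 2 - 6 = 324 - 8 ≡ 12; y = λ·(2 - 12) - 17 ≡ 12. → (12, 12)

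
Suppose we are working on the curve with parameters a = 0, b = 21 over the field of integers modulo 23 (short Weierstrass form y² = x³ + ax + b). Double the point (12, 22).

tangent at (12, 22): λ = (3·12² + 0)/(2·22) ≡ 18/21. 21⁻¹ ≡ 11 (mod 23) since 21·11 = 231 ≡ 1, so λ ≡ 18·11 ≡ 14.
  x = λ² - 12 - 12 = 196 - 24 ≡ 11; y = λ·(12 - 11) - 22 ≡ 15. → (11, 15)

(11, 15)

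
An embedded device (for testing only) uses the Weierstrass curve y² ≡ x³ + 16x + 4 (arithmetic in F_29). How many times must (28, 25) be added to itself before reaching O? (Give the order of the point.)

2P: tangent at (28, 25): λ = (3·28² + 16)/(2·25) ≡ 19/21. 21⁻¹ ≡ 18 (mod 29) since 21·18 = 378 ≡ 1, so λ ≡ 19·18 ≡ 23.
  x = λ² - 28 - 28 = 529 - 56 ≡ 9; y = λ·(28 - 9) - 25 ≡ 6. → (9, 6)
3P: (9, 6) + (28, 25). λ = (25 - 6)/(28 - 9) ≡ 19/19 mod 29. 19⁻¹ ≡ 26 (mod 29) since 19·26 = 494 ≡ 1, so λ ≡ 1.
  x = λ² - 9 - 28 = 1 - 37 ≡ 22; y = λ·(9 - 22) - 6 ≡ 10. → (22, 10)
4P: (22, 10) + (28, 25). λ = (25 - 10)/(28 - 22) ≡ 15/6 mod 29. 6⁻¹ ≡ 5 (mod 29), so λ ≡ 17.
  x = λ² - 22 - 28 = 289 - 50 ≡ 7; y = λ·(22 - 7) - 10 ≡ 13. → (7, 13)
5P: (7, 13) + (28, 25). λ = (25 - 13)/(28 - 7) ≡ 12/21 mod 29. 21⁻¹ ≡ 18 (mod 29) since 21·18 = 378 ≡ 1, so λ ≡ 13.
  x = λ² - 7 - 28 = 169 - 35 ≡ 18; y = λ·(7 - 18) - 13 ≡ 18. → (18, 18)
6P: (18, 18) + (28, 25). λ = (25 - 18)/(28 - 18) ≡ 7/10 mod 29. 10⁻¹ ≡ 3 (mod 29), so λ ≡ 21.
  x = λ² - 18 - 28 = 441 - 46 ≡ 18; y = λ·(18 - 18) - 18 ≡ 11. → (18, 11)
7P: (18, 11) + (28, 25). λ = (25 - 11)/(28 - 18) ≡ 14/10 mod 29. 10⁻¹ ≡ 3 (mod 29), so λ ≡ 13.
  x = λ² - 18 - 28 = 169 - 46 ≡ 7; y = λ·(18 - 7) - 11 ≡ 16. → (7, 16)
8P: (7, 16) + (28, 25). λ = (25 - 16)/(28 - 7) ≡ 9/21 mod 29. 21⁻¹ ≡ 18 (mod 29) since 21·18 = 378 ≡ 1, so λ ≡ 17.
  x = λ² - 7 - 28 = 289 - 35 ≡ 22; y = λ·(7 - 22) - 16 ≡ 19. → (22, 19)
9P: (22, 19) + (28, 25). λ = (25 - 19)/(28 - 22) ≡ 6/6 mod 29. 6⁻¹ ≡ 5 (mod 29), so λ ≡ 1.
  x = λ² - 22 - 28 = 1 - 50 ≡ 9; y = λ·(22 - 9) - 19 ≡ 23. → (9, 23)
10P: (9, 23) + (28, 25). λ = (25 - 23)/(28 - 9) ≡ 2/19 mod 29. 19⁻¹ ≡ 26 (mod 29), so λ ≡ 23.
  x = λ² - 9 - 28 = 529 - 37 ≡ 28; y = λ·(9 - 28) - 23 ≡ 4. → (28, 4)
11P: (28, 4) + (28, 25): same x and y₁ ≡ -y₂, so the sum is O.
11P = O, so the order is 11.

11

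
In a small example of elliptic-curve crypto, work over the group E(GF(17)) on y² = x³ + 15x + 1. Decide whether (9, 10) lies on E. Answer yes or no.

yes

y² = 10² ≡ 15; x³ + 15x + 1 = 865 ≡ 15 (mod 17). 15 = 15.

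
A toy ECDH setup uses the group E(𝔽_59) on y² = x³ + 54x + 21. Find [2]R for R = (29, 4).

tangent at (29, 4): λ = (3·29² + 54)/(2·4) ≡ 40/8. 8⁻¹ ≡ 37 (mod 59), so λ ≡ 40·37 ≡ 5.
  x = λ² - 29 - 29 = 25 - 58 ≡ 26; y = λ·(29 - 26) - 4 ≡ 11. → (26, 11)

(26, 11)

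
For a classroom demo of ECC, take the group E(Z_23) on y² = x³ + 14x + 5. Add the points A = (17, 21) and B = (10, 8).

(14, 1)

(17, 21) + (10, 8). λ = (8 - 21)/(10 - 17) ≡ 10/16 mod 23. 16⁻¹ ≡ 13 (mod 23) since 16·13 = 208 ≡ 1, so λ ≡ 15.
  x = λ² - 17 - 10 = 225 - 27 ≡ 14; y = λ·(17 - 14) - 21 ≡ 1. → (14, 1)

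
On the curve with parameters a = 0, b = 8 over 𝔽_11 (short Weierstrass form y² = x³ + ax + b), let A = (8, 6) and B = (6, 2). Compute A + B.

(1, 8)

(8, 6) + (6, 2). λ = (2 - 6)/(6 - 8) ≡ 7/9 mod 11. 9⁻¹ ≡ 5 (mod 11) since 9·5 = 45 ≡ 1, so λ ≡ 2.
  x = λ² - 8 - 6 = 4 - 14 ≡ 1; y = λ·(8 - 1) - 6 ≡ 8. → (1, 8)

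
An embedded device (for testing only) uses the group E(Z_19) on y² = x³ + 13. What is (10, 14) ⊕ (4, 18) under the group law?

(16, 9)

(10, 14) + (4, 18). λ = (18 - 14)/(4 - 10) ≡ 4/13 mod 19. 13⁻¹ ≡ 3 (mod 19) since 13·3 = 39 ≡ 1, so λ ≡ 12.
  x = λ² - 10 - 4 = 144 - 14 ≡ 16; y = λ·(10 - 16) - 14 ≡ 9. → (16, 9)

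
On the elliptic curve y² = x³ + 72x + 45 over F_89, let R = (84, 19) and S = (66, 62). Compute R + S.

(62, 57)

(84, 19) + (66, 62). λ = (62 - 19)/(66 - 84) ≡ 43/71 mod 89. 71⁻¹ ≡ 84 (mod 89), so λ ≡ 52.
  x = λ² - 84 - 66 = 2704 - 150 ≡ 62; y = λ·(84 - 62) - 19 ≡ 57. → (62, 57)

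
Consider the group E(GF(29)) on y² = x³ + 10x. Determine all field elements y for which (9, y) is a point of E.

6, 23

x³ + 10x + 0 = 819 ≡ 7 (mod 29).
Square roots of 7 mod 29: 6 and 23 (since 6² = 36 ≡ 7).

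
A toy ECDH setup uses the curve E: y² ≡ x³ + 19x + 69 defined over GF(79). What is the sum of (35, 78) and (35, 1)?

The two points share x = 35 and their y-coordinates satisfy 78 + 1 ≡ 0 (mod 79), so they are inverses. Their sum is 𝒪.

O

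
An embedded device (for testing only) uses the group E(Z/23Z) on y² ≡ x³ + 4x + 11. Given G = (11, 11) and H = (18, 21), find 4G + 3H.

(13, 11)

First 4G:
Repeated addition: build up to 4G.
2G: tangent at (11, 11): λ = (3·11² + 4)/(2·11) ≡ 22/22. 22⁻¹ ≡ 22 (mod 23), so λ ≡ 22·22 ≡ 1.
  x = λ² - 11 - 11 = 1 - 22 ≡ 2; y = λ·(11 - 2) - 11 ≡ 21. → (2, 21)
3G: (2, 21) + (11, 11). λ = (11 - 21)/(11 - 2) ≡ 13/9 mod 23. 9⁻¹ ≡ 18 (mod 23) since 9·18 = 162 ≡ 1, so λ ≡ 4.
  x = λ² - 2 - 11 = 16 - 13 ≡ 3; y = λ·(2 - 3) - 21 ≡ 21. → (3, 21)
4G: (3, 21) + (11, 11). λ = (11 - 21)/(11 - 3) ≡ 13/8 mod 23. 8⁻¹ ≡ 3 (mod 23), so λ ≡ 16.
  x = λ² - 3 - 11 = 256 - 14 ≡ 12; y = λ·(3 - 12) - 21 ≡ 19. → (12, 19)
4G = (12, 19).
Next 3H:
Repeated addition: build up to 3H.
2H: tangent at (18, 21): λ = (3·18² + 4)/(2·21) ≡ 10/19. 19⁻¹ ≡ 17 (mod 23), so λ ≡ 10·17 ≡ 9.
  x = λ² - 18 - 18 = 81 - 36 ≡ 22; y = λ·(18 - 22) - 21 ≡ 12. → (22, 12)
3H: (22, 12) + (18, 21). λ = (21 - 12)/(18 - 22) ≡ 9/19 mod 23. 19⁻¹ ≡ 17 (mod 23), so λ ≡ 15.
  x = λ² - 22 - 18 = 225 - 40 ≡ 1; y = λ·(22 - 1) - 12 ≡ 4. → (1, 4)
3H = (1, 4).
Finally 4G + 3H:
(12, 19) + (1, 4). λ = (4 - 19)/(1 - 12) ≡ 8/12 mod 23. 12⁻¹ ≡ 2 (mod 23) since 12·2 = 24 ≡ 1, so λ ≡ 16.
  x = λ² - 12 - 1 = 256 - 13 ≡ 13; y = λ·(12 - 13) - 19 ≡ 11. → (13, 11)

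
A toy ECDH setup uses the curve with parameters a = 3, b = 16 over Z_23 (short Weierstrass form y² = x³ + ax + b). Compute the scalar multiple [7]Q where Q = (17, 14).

Repeated addition: build up to 7Q.
2Q: tangent at (17, 14): λ = (3·17² + 3)/(2·14) ≡ 19/5. 5⁻¹ ≡ 14 (mod 23), so λ ≡ 19·14 ≡ 13.
  x = λ² - 17 - 17 = 169 - 34 ≡ 20; y = λ·(17 - 20) - 14 ≡ 16. → (20, 16)
3Q: (20, 16) + (17, 14). λ = (14 - 16)/(17 - 20) ≡ 21/20 mod 23. 20⁻¹ ≡ 15 (mod 23) since 20·15 = 300 ≡ 1, so λ ≡ 16.
  x = λ² - 20 - 17 = 256 - 37 ≡ 12; y = λ·(20 - 12) - 16 ≡ 20. → (12, 20)
4Q: (12, 20) + (17, 14). λ = (14 - 20)/(17 - 12) ≡ 17/5 mod 23. 5⁻¹ ≡ 14 (mod 23), so λ ≡ 8.
  x = λ² - 12 - 17 = 64 - 29 ≡ 12; y = λ·(12 - 12) - 20 ≡ 3. → (12, 3)
5Q: (12, 3) + (17, 14). λ = (14 - 3)/(17 - 12) ≡ 11/5 mod 23. 5⁻¹ ≡ 14 (mod 23), so λ ≡ 16.
  x = λ² - 12 - 17 = 256 - 29 ≡ 20; y = λ·(12 - 20) - 3 ≡ 7. → (20, 7)
6Q: (20, 7) + (17, 14). λ = (14 - 7)/(17 - 20) ≡ 7/20 mod 23. 20⁻¹ ≡ 15 (mod 23), so λ ≡ 13.
  x = λ² - 20 - 17 = 169 - 37 ≡ 17; y = λ·(20 - 17) - 7 ≡ 9. → (17, 9)
7Q: (17, 9) + (17, 14): same x and y₁ ≡ -y₂, so the sum is 𝒪.

O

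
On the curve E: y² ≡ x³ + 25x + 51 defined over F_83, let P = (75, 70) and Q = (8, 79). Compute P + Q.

(75, 70) + (8, 79). λ = (79 - 70)/(8 - 75) ≡ 9/16 mod 83. 16⁻¹ ≡ 26 (mod 83) since 16·26 = 416 ≡ 1, so λ ≡ 68.
  x = λ² - 75 - 8 = 4624 - 83 ≡ 59; y = λ·(75 - 59) - 70 ≡ 22. → (59, 22)

(59, 22)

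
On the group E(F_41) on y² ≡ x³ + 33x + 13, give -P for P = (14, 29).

(14, 12)

-(14, 29) = (14, -29 mod 41) = (14, 12).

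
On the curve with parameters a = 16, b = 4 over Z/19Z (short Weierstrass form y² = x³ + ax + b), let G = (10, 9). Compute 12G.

Double-and-add on 12 = (1100)₂. Start with G = (10, 9) for the leading 1-bit.
double: tangent at (10, 9): λ = (3·10² + 16)/(2·9) ≡ 12/18. 18⁻¹ ≡ 18 (mod 19) since 18·18 = 324 ≡ 1, so λ ≡ 12·18 ≡ 7.
  x = λ² - 10 - 10 = 49 - 20 ≡ 10; y = λ·(10 - 10) - 9 ≡ 10. → (10, 10)
add G: (10, 10) + (10, 9): same x and y₁ ≡ -y₂, so the sum is the point at infinity.
double: the point at infinity + the point at infinity = the point at infinity (identity).
double: the point at infinity + the point at infinity = the point at infinity (identity).

O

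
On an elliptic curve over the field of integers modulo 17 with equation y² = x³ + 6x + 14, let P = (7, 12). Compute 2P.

tangent at (7, 12): λ = (3·7² + 6)/(2·12) ≡ 0/7. 7⁻¹ ≡ 5 (mod 17), so λ ≡ 0·5 ≡ 0.
  x = λ² - 7 - 7 = 0 - 14 ≡ 3; y = λ·(7 - 3) - 12 ≡ 5. → (3, 5)

(3, 5)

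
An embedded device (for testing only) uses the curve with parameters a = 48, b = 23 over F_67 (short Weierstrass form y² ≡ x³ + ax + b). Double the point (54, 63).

tangent at (54, 63): λ = (3·54² + 48)/(2·63) ≡ 19/59. 59⁻¹ ≡ 25 (mod 67), so λ ≡ 19·25 ≡ 6.
  x = λ² - 54 - 54 = 36 - 108 ≡ 62; y = λ·(54 - 62) - 63 ≡ 23. → (62, 23)

(62, 23)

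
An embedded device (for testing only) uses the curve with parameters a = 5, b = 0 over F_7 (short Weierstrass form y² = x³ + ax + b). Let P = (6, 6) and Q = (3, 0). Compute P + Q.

(6, 6) + (3, 0). λ = (0 - 6)/(3 - 6) ≡ 1/4 mod 7. 4⁻¹ ≡ 2 (mod 7) since 4·2 = 8 ≡ 1, so λ ≡ 2.
  x = λ² - 6 - 3 = 4 - 9 ≡ 2; y = λ·(6 - 2) - 6 ≡ 2. → (2, 2)

(2, 2)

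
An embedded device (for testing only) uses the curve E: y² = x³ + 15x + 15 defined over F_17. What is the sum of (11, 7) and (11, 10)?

O

The two points share x = 11 and their y-coordinates satisfy 7 + 10 ≡ 0 (mod 17), so they are inverses. Their sum is O.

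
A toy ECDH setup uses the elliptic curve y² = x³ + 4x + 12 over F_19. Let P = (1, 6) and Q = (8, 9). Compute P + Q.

(16, 12)

(1, 6) + (8, 9). λ = (9 - 6)/(8 - 1) ≡ 3/7 mod 19. 7⁻¹ ≡ 11 (mod 19) since 7·11 = 77 ≡ 1, so λ ≡ 14.
  x = λ² - 1 - 8 = 196 - 9 ≡ 16; y = λ·(1 - 16) - 6 ≡ 12. → (16, 12)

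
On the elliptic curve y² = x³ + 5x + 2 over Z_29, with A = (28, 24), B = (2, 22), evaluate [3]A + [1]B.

First 3A:
Repeated addition: build up to 3A.
2A: tangent at (28, 24): λ = (3·28² + 5)/(2·24) ≡ 8/19. 19⁻¹ ≡ 26 (mod 29), so λ ≡ 8·26 ≡ 5.
  x = λ² - 28 - 28 = 25 - 56 ≡ 27; y = λ·(28 - 27) - 24 ≡ 10. → (27, 10)
3A: (27, 10) + (28, 24). λ = (24 - 10)/(28 - 27) ≡ 14/1 mod 29. 1⁻¹ ≡ 1 (mod 29), so λ ≡ 14.
  x = λ² - 27 - 28 = 196 - 55 ≡ 25; y = λ·(27 - 25) - 10 ≡ 18. → (25, 18)
3A = (25, 18).
Finally 3A + B:
(25, 18) + (2, 22). λ = (22 - 18)/(2 - 25) ≡ 4/6 mod 29. 6⁻¹ ≡ 5 (mod 29), so λ ≡ 20.
  x = λ² - 25 - 2 = 400 - 27 ≡ 25; y = λ·(25 - 25) - 18 ≡ 11. → (25, 11)

(25, 11)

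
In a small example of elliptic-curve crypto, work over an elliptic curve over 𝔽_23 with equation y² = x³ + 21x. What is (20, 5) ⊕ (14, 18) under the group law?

(20, 5) + (14, 18). λ = (18 - 5)/(14 - 20) ≡ 13/17 mod 23. 17⁻¹ ≡ 19 (mod 23), so λ ≡ 17.
  x = λ² - 20 - 14 = 289 - 34 ≡ 2; y = λ·(20 - 2) - 5 ≡ 2. → (2, 2)

(2, 2)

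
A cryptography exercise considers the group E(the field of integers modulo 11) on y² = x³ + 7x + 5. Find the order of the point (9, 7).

4

2P: tangent at (9, 7): λ = (3·9² + 7)/(2·7) ≡ 8/3. 3⁻¹ ≡ 4 (mod 11), so λ ≡ 8·4 ≡ 10.
  x = λ² - 9 - 9 = 100 - 18 ≡ 5; y = λ·(9 - 5) - 7 ≡ 0. → (5, 0)
3P: (5, 0) + (9, 7). λ = (7 - 0)/(9 - 5) ≡ 7/4 mod 11. 4⁻¹ ≡ 3 (mod 11) since 4·3 = 12 ≡ 1, so λ ≡ 10.
  x = λ² - 5 - 9 = 100 - 14 ≡ 9; y = λ·(5 - 9) - 0 ≡ 4. → (9, 4)
4P: (9, 4) + (9, 7): same x and y₁ ≡ -y₂, so the sum is O.
4P = O, so the order is 4.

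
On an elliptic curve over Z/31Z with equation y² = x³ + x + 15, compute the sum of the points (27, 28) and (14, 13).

(26, 28)

(27, 28) + (14, 13). λ = (13 - 28)/(14 - 27) ≡ 16/18 mod 31. 18⁻¹ ≡ 19 (mod 31) since 18·19 = 342 ≡ 1, so λ ≡ 25.
  x = λ² - 27 - 14 = 625 - 41 ≡ 26; y = λ·(27 - 26) - 28 ≡ 28. → (26, 28)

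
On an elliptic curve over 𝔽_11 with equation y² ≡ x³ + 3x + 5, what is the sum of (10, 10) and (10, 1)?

The two points share x = 10 and their y-coordinates satisfy 10 + 1 ≡ 0 (mod 11), so they are inverses. Their sum is ∞.

O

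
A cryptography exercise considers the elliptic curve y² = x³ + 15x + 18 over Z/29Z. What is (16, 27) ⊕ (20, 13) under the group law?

(16, 27) + (20, 13). λ = (13 - 27)/(20 - 16) ≡ 15/4 mod 29. 4⁻¹ ≡ 22 (mod 29), so λ ≡ 11.
  x = λ² - 16 - 20 = 121 - 36 ≡ 27; y = λ·(16 - 27) - 27 ≡ 26. → (27, 26)

(27, 26)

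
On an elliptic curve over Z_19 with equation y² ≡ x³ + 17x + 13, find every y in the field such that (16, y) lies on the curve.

x³ + 17x + 13 = 4381 ≡ 11 (mod 19).
Square roots of 11 mod 19: 7 and 12 (since 7² = 49 ≡ 11).

7, 12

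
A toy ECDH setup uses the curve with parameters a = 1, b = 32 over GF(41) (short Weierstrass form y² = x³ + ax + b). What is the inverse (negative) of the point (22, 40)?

(22, 1)

-(22, 40) = (22, -40 mod 41) = (22, 1).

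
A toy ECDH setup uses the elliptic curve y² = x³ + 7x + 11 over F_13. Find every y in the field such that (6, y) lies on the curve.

3, 10

x³ + 7x + 11 = 269 ≡ 9 (mod 13).
Square roots of 9 mod 13: 3 and 10 (since 3² = 9 ≡ 9).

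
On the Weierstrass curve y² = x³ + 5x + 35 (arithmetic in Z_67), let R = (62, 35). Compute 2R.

(66, 37)

tangent at (62, 35): λ = (3·62² + 5)/(2·35) ≡ 13/3. 3⁻¹ ≡ 45 (mod 67) since 3·45 = 135 ≡ 1, so λ ≡ 13·45 ≡ 49.
  x = λ² - 62 - 62 = 2401 - 124 ≡ 66; y = λ·(62 - 66) - 35 ≡ 37. → (66, 37)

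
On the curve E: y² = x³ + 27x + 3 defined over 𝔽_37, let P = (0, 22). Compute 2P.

tangent at (0, 22): λ = (3·0² + 27)/(2·22) ≡ 27/7. 7⁻¹ ≡ 16 (mod 37), so λ ≡ 27·16 ≡ 25.
  x = λ² - 0 - 0 = 625 - 0 ≡ 33; y = λ·(0 - 33) - 22 ≡ 4. → (33, 4)

(33, 4)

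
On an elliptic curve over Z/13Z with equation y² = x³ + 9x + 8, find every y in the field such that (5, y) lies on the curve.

3, 10

x³ + 9x + 8 = 178 ≡ 9 (mod 13).
Square roots of 9 mod 13: 3 and 10 (since 3² = 9 ≡ 9).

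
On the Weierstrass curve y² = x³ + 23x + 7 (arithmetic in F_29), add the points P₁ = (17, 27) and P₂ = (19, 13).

(13, 3)

(17, 27) + (19, 13). λ = (13 - 27)/(19 - 17) ≡ 15/2 mod 29. 2⁻¹ ≡ 15 (mod 29), so λ ≡ 22.
  x = λ² - 17 - 19 = 484 - 36 ≡ 13; y = λ·(17 - 13) - 27 ≡ 3. → (13, 3)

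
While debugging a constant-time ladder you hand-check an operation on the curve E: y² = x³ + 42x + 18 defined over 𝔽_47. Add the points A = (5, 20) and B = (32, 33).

(5, 20) + (32, 33). λ = (33 - 20)/(32 - 5) ≡ 13/27 mod 47. 27⁻¹ ≡ 7 (mod 47), so λ ≡ 44.
  x = λ² - 5 - 32 = 1936 - 37 ≡ 19; y = λ·(5 - 19) - 20 ≡ 22. → (19, 22)

(19, 22)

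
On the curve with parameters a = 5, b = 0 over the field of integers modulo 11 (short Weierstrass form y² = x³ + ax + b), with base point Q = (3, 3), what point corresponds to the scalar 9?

(0, 0)

Double-and-add on 9 = (1001)₂. Start with Q = (3, 3) for the leading 1-bit.
double: tangent at (3, 3): λ = (3·3² + 5)/(2·3) ≡ 10/6. 6⁻¹ ≡ 2 (mod 11), so λ ≡ 10·2 ≡ 9.
  x = λ² - 3 - 3 = 81 - 6 ≡ 9; y = λ·(3 - 9) - 3 ≡ 9. → (9, 9)
double: tangent at (9, 9): λ = (3·9² + 5)/(2·9) ≡ 6/7. 7⁻¹ ≡ 8 (mod 11) since 7·8 = 56 ≡ 1, so λ ≡ 6·8 ≡ 4.
  x = λ² - 9 - 9 = 16 - 18 ≡ 9; y = λ·(9 - 9) - 9 ≡ 2. → (9, 2)
double: tangent at (9, 2): λ = (3·9² + 5)/(2·2) ≡ 6/4. 4⁻¹ ≡ 3 (mod 11), so λ ≡ 6·3 ≡ 7.
  x = λ² - 9 - 9 = 49 - 18 ≡ 9; y = λ·(9 - 9) - 2 ≡ 9. → (9, 9)
add Q: (9, 9) + (3, 3). λ = (3 - 9)/(3 - 9) ≡ 5/5 mod 11. 5⁻¹ ≡ 9 (mod 11), so λ ≡ 1.
  x = λ² - 9 - 3 = 1 - 12 ≡ 0; y = λ·(9 - 0) - 9 ≡ 0. → (0, 0)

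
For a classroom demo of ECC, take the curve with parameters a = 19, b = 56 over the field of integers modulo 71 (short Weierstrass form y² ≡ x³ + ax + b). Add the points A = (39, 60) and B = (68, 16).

(39, 60) + (68, 16). λ = (16 - 60)/(68 - 39) ≡ 27/29 mod 71. 29⁻¹ ≡ 49 (mod 71), so λ ≡ 45.
  x = λ² - 39 - 68 = 2025 - 107 ≡ 1; y = λ·(39 - 1) - 60 ≡ 17. → (1, 17)

(1, 17)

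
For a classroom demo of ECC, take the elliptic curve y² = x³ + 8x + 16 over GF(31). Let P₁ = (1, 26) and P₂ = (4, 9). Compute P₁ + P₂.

(1, 26) + (4, 9). λ = (9 - 26)/(4 - 1) ≡ 14/3 mod 31. 3⁻¹ ≡ 21 (mod 31), so λ ≡ 15.
  x = λ² - 1 - 4 = 225 - 5 ≡ 3; y = λ·(1 - 3) - 26 ≡ 6. → (3, 6)

(3, 6)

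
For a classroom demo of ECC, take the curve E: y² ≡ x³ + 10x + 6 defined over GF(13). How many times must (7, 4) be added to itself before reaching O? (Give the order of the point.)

7

2P: tangent at (7, 4): λ = (3·7² + 10)/(2·4) ≡ 1/8. 8⁻¹ ≡ 5 (mod 13) since 8·5 = 40 ≡ 1, so λ ≡ 1·5 ≡ 5.
  x = λ² - 7 - 7 = 25 - 14 ≡ 11; y = λ·(7 - 11) - 4 ≡ 2. → (11, 2)
3P: (11, 2) + (7, 4). λ = (4 - 2)/(7 - 11) ≡ 2/9 mod 13. 9⁻¹ ≡ 3 (mod 13) since 9·3 = 27 ≡ 1, so λ ≡ 6.
  x = λ² - 11 - 7 = 36 - 18 ≡ 5; y = λ·(11 - 5) - 2 ≡ 8. → (5, 8)
4P: (5, 8) + (7, 4). λ = (4 - 8)/(7 - 5) ≡ 9/2 mod 13. 2⁻¹ ≡ 7 (mod 13) since 2·7 = 14 ≡ 1, so λ ≡ 11.
  x = λ² - 5 - 7 = 121 - 12 ≡ 5; y = λ·(5 - 5) - 8 ≡ 5. → (5, 5)
5P: (5, 5) + (7, 4). λ = (4 - 5)/(7 - 5) ≡ 12/2 mod 13. 2⁻¹ ≡ 7 (mod 13), so λ ≡ 6.
  x = λ² - 5 - 7 = 36 - 12 ≡ 11; y = λ·(5 - 11) - 5 ≡ 11. → (11, 11)
6P: (11, 11) + (7, 4). λ = (4 - 11)/(7 - 11) ≡ 6/9 mod 13. 9⁻¹ ≡ 3 (mod 13) since 9·3 = 27 ≡ 1, so λ ≡ 5.
  x = λ² - 11 - 7 = 25 - 18 ≡ 7; y = λ·(11 - 7) - 11 ≡ 9. → (7, 9)
7P: (7, 9) + (7, 4): same x and y₁ ≡ -y₂, so the sum is O.
7P = O, so the order is 7.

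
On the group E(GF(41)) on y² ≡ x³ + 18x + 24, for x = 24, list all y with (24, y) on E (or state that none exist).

none

x³ + 18x + 24 = 14280 ≡ 12 (mod 41).
12 is a non-residue mod 41; no y exists.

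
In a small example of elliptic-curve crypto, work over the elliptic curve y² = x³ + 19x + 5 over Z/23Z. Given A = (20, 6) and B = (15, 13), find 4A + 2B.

First 4A:
Double-and-add on 4 = (100)₂. Start with A = (20, 6) for the leading 1-bit.
double: tangent at (20, 6): λ = (3·20² + 19)/(2·6) ≡ 0/12. 12⁻¹ ≡ 2 (mod 23) since 12·2 = 24 ≡ 1, so λ ≡ 0·2 ≡ 0.
  x = λ² - 20 - 20 = 0 - 40 ≡ 6; y = λ·(20 - 6) - 6 ≡ 17. → (6, 17)
double: tangent at (6, 17): λ = (3·6² + 19)/(2·17) ≡ 12/11. 11⁻¹ ≡ 21 (mod 23), so λ ≡ 12·21 ≡ 22.
  x = λ² - 6 - 6 = 484 - 12 ≡ 12; y = λ·(6 - 12) - 17 ≡ 12. → (12, 12)
4A = (12, 12).
Next 2B:
Repeated addition: build up to 2B.
2B: tangent at (15, 13): λ = (3·15² + 19)/(2·13) ≡ 4/3. 3⁻¹ ≡ 8 (mod 23), so λ ≡ 4·8 ≡ 9.
  x = λ² - 15 - 15 = 81 - 30 ≡ 5; y = λ·(15 - 5) - 13 ≡ 8. → (5, 8)
2B = (5, 8).
Finally 4A + 2B:
(12, 12) + (5, 8). λ = (8 - 12)/(5 - 12) ≡ 19/16 mod 23. 16⁻¹ ≡ 13 (mod 23) since 16·13 = 208 ≡ 1, so λ ≡ 17.
  x = λ² - 12 - 5 = 289 - 17 ≡ 19; y = λ·(12 - 19) - 12 ≡ 7. → (19, 7)

(19, 7)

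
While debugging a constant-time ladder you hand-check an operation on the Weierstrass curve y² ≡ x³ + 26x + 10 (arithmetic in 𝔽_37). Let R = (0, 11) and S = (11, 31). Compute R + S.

(0, 11) + (11, 31). λ = (31 - 11)/(11 - 0) ≡ 20/11 mod 37. 11⁻¹ ≡ 27 (mod 37), so λ ≡ 22.
  x = λ² - 0 - 11 = 484 - 11 ≡ 29; y = λ·(0 - 29) - 11 ≡ 17. → (29, 17)

(29, 17)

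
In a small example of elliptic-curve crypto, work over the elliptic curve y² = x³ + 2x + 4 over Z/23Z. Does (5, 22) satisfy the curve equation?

yes

y² = 22² ≡ 1; x³ + 2x + 4 = 139 ≡ 1 (mod 23). 1 = 1.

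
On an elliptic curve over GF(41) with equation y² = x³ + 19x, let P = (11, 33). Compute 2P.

tangent at (11, 33): λ = (3·11² + 19)/(2·33) ≡ 13/25. 25⁻¹ ≡ 23 (mod 41), so λ ≡ 13·23 ≡ 12.
  x = λ² - 11 - 11 = 144 - 22 ≡ 40; y = λ·(11 - 40) - 33 ≡ 29. → (40, 29)

(40, 29)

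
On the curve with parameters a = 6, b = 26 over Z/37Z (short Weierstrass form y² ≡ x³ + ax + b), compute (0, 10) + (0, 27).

The two points share x = 0 and their y-coordinates satisfy 10 + 27 ≡ 0 (mod 37), so they are inverses. Their sum is the point at infinity.

O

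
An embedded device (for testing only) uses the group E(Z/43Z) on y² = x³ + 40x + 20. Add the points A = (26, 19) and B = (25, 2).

(26, 19) + (25, 2). λ = (2 - 19)/(25 - 26) ≡ 26/42 mod 43. 42⁻¹ ≡ 42 (mod 43), so λ ≡ 17.
  x = λ² - 26 - 25 = 289 - 51 ≡ 23; y = λ·(26 - 23) - 19 ≡ 32. → (23, 32)

(23, 32)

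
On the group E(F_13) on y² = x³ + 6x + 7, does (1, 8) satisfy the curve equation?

no

y² = 8² ≡ 12; x³ + 6x + 7 = 14 ≡ 1 (mod 13). 12 ≠ 1.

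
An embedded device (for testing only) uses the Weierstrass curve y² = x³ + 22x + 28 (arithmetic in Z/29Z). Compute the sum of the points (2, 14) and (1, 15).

(27, 11)

(2, 14) + (1, 15). λ = (15 - 14)/(1 - 2) ≡ 1/28 mod 29. 28⁻¹ ≡ 28 (mod 29), so λ ≡ 28.
  x = λ² - 2 - 1 = 784 - 3 ≡ 27; y = λ·(2 - 27) - 14 ≡ 11. → (27, 11)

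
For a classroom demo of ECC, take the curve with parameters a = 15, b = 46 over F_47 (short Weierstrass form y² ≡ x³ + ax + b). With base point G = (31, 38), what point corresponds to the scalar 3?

Repeated addition: build up to 3G.
2G: tangent at (31, 38): λ = (3·31² + 15)/(2·38) ≡ 31/29. 29⁻¹ ≡ 13 (mod 47), so λ ≡ 31·13 ≡ 27.
  x = λ² - 31 - 31 = 729 - 62 ≡ 9; y = λ·(31 - 9) - 38 ≡ 39. → (9, 39)
3G: (9, 39) + (31, 38). λ = (38 - 39)/(31 - 9) ≡ 46/22 mod 47. 22⁻¹ ≡ 15 (mod 47), so λ ≡ 32.
  x = λ² - 9 - 31 = 1024 - 40 ≡ 44; y = λ·(9 - 44) - 39 ≡ 16. → (44, 16)

(44, 16)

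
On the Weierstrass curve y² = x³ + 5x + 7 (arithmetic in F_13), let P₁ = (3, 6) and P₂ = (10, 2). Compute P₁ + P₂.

(3, 6) + (10, 2). λ = (2 - 6)/(10 - 3) ≡ 9/7 mod 13. 7⁻¹ ≡ 2 (mod 13) since 7·2 = 14 ≡ 1, so λ ≡ 5.
  x = λ² - 3 - 10 = 25 - 13 ≡ 12; y = λ·(3 - 12) - 6 ≡ 1. → (12, 1)

(12, 1)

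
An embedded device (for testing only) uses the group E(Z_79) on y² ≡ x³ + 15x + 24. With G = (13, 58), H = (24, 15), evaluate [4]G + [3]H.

First 4G:
Repeated addition: build up to 4G.
2G: tangent at (13, 58): λ = (3·13² + 15)/(2·58) ≡ 48/37. 37⁻¹ ≡ 47 (mod 79), so λ ≡ 48·47 ≡ 44.
  x = λ² - 13 - 13 = 1936 - 26 ≡ 14; y = λ·(13 - 14) - 58 ≡ 56. → (14, 56)
3G: (14, 56) + (13, 58). λ = (58 - 56)/(13 - 14) ≡ 2/78 mod 79. 78⁻¹ ≡ 78 (mod 79) since 78·78 = 6084 ≡ 1, so λ ≡ 77.
  x = λ² - 14 - 13 = 5929 - 27 ≡ 56; y = λ·(14 - 56) - 56 ≡ 28. → (56, 28)
4G: (56, 28) + (13, 58). λ = (58 - 28)/(13 - 56) ≡ 30/36 mod 79. 36⁻¹ ≡ 11 (mod 79) since 36·11 = 396 ≡ 1, so λ ≡ 14.
  x = λ² - 56 - 13 = 196 - 69 ≡ 48; y = λ·(56 - 48) - 28 ≡ 5. → (48, 5)
4G = (48, 5).
Next 3H:
Repeated addition: build up to 3H.
2H: tangent at (24, 15): λ = (3·24² + 15)/(2·15) ≡ 5/30. 30⁻¹ ≡ 29 (mod 79), so λ ≡ 5·29 ≡ 66.
  x = λ² - 24 - 24 = 4356 - 48 ≡ 42; y = λ·(24 - 42) - 15 ≡ 61. → (42, 61)
3H: (42, 61) + (24, 15). λ = (15 - 61)/(24 - 42) ≡ 33/61 mod 79. 61⁻¹ ≡ 57 (mod 79) since 61·57 = 3477 ≡ 1, so λ ≡ 64.
  x = λ² - 42 - 24 = 4096 - 66 ≡ 1; y = λ·(42 - 1) - 61 ≡ 35. → (1, 35)
3H = (1, 35).
Finally 4G + 3H:
(48, 5) + (1, 35). λ = (35 - 5)/(1 - 48) ≡ 30/32 mod 79. 32⁻¹ ≡ 42 (mod 79), so λ ≡ 75.
  x = λ² - 48 - 1 = 5625 - 49 ≡ 46; y = λ·(48 - 46) - 5 ≡ 66. → (46, 66)

(46, 66)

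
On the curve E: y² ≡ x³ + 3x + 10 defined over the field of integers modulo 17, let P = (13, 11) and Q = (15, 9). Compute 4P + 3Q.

First 4P:
Repeated addition: build up to 4P.
2P: tangent at (13, 11): λ = (3·13² + 3)/(2·11) ≡ 0/5. 5⁻¹ ≡ 7 (mod 17) since 5·7 = 35 ≡ 1, so λ ≡ 0·7 ≡ 0.
  x = λ² - 13 - 13 = 0 - 26 ≡ 8; y = λ·(13 - 8) - 11 ≡ 6. → (8, 6)
3P: (8, 6) + (13, 11). λ = (11 - 6)/(13 - 8) ≡ 5/5 mod 17. 5⁻¹ ≡ 7 (mod 17) since 5·7 = 35 ≡ 1, so λ ≡ 1.
  x = λ² - 8 - 13 = 1 - 21 ≡ 14; y = λ·(8 - 14) - 6 ≡ 5. → (14, 5)
4P: (14, 5) + (13, 11). λ = (11 - 5)/(13 - 14) ≡ 6/16 mod 17. 16⁻¹ ≡ 16 (mod 17) since 16·16 = 256 ≡ 1, so λ ≡ 11.
  x = λ² - 14 - 13 = 121 - 27 ≡ 9; y = λ·(14 - 9) - 5 ≡ 16. → (9, 16)
4P = (9, 16).
Next 3Q:
Repeated addition: build up to 3Q.
2Q: tangent at (15, 9): λ = (3·15² + 3)/(2·9) ≡ 15/1. 1⁻¹ ≡ 1 (mod 17), so λ ≡ 15·1 ≡ 15.
  x = λ² - 15 - 15 = 225 - 30 ≡ 8; y = λ·(15 - 8) - 9 ≡ 11. → (8, 11)
3Q: (8, 11) + (15, 9). λ = (9 - 11)/(15 - 8) ≡ 15/7 mod 17. 7⁻¹ ≡ 5 (mod 17) since 7·5 = 35 ≡ 1, so λ ≡ 7.
  x = λ² - 8 - 15 = 49 - 23 ≡ 9; y = λ·(8 - 9) - 11 ≡ 16. → (9, 16)
3Q = (9, 16).
Finally 4P + 3Q:
tangent at (9, 16): λ = (3·9² + 3)/(2·16) ≡ 8/15. 15⁻¹ ≡ 8 (mod 17), so λ ≡ 8·8 ≡ 13.
  x = λ² - 9 - 9 = 169 - 18 ≡ 15; y = λ·(9 - 15) - 16 ≡ 8. → (15, 8)

(15, 8)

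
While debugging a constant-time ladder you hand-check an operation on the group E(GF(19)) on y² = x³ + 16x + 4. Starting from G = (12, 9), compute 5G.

Double-and-add on 5 = (101)₂. Start with G = (12, 9) for the leading 1-bit.
double: tangent at (12, 9): λ = (3·12² + 16)/(2·9) ≡ 11/18. 18⁻¹ ≡ 18 (mod 19), so λ ≡ 11·18 ≡ 8.
  x = λ² - 12 - 12 = 64 - 24 ≡ 2; y = λ·(12 - 2) - 9 ≡ 14. → (2, 14)
double: tangent at (2, 14): λ = (3·2² + 16)/(2·14) ≡ 9/9. 9⁻¹ ≡ 17 (mod 19), so λ ≡ 9·17 ≡ 1.
  x = λ² - 2 - 2 = 1 - 4 ≡ 16; y = λ·(2 - 16) - 14 ≡ 10. → (16, 10)
add G: (16, 10) + (12, 9). λ = (9 - 10)/(12 - 16) ≡ 18/15 mod 19. 15⁻¹ ≡ 14 (mod 19), so λ ≡ 5.
  x = λ² - 16 - 12 = 25 - 28 ≡ 16; y = λ·(16 - 16) - 10 ≡ 9. → (16, 9)

(16, 9)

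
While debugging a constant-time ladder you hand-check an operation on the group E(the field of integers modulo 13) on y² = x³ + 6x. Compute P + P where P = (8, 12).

(9, 9)

tangent at (8, 12): λ = (3·8² + 6)/(2·12) ≡ 3/11. 11⁻¹ ≡ 6 (mod 13), so λ ≡ 3·6 ≡ 5.
  x = λ² - 8 - 8 = 25 - 16 ≡ 9; y = λ·(8 - 9) - 12 ≡ 9. → (9, 9)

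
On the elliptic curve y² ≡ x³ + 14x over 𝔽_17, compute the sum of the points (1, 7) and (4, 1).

(1, 7) + (4, 1). λ = (1 - 7)/(4 - 1) ≡ 11/3 mod 17. 3⁻¹ ≡ 6 (mod 17) since 3·6 = 18 ≡ 1, so λ ≡ 15.
  x = λ² - 1 - 4 = 225 - 5 ≡ 16; y = λ·(1 - 16) - 7 ≡ 6. → (16, 6)

(16, 6)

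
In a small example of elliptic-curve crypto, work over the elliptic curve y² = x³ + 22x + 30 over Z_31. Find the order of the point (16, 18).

2P: tangent at (16, 18): λ = (3·16² + 22)/(2·18) ≡ 15/5. 5⁻¹ ≡ 25 (mod 31) since 5·25 = 125 ≡ 1, so λ ≡ 15·25 ≡ 3.
  x = λ² - 16 - 16 = 9 - 32 ≡ 8; y = λ·(16 - 8) - 18 ≡ 6. → (8, 6)
3P: (8, 6) + (16, 18). λ = (18 - 6)/(16 - 8) ≡ 12/8 mod 31. 8⁻¹ ≡ 4 (mod 31) since 8·4 = 32 ≡ 1, so λ ≡ 17.
  x = λ² - 8 - 16 = 289 - 24 ≡ 17; y = λ·(8 - 17) - 6 ≡ 27. → (17, 27)
4P: (17, 27) + (16, 18). λ = (18 - 27)/(16 - 17) ≡ 22/30 mod 31. 30⁻¹ ≡ 30 (mod 31), so λ ≡ 9.
  x = λ² - 17 - 16 = 81 - 33 ≡ 17; y = λ·(17 - 17) - 27 ≡ 4. → (17, 4)
5P: (17, 4) + (16, 18). λ = (18 - 4)/(16 - 17) ≡ 14/30 mod 31. 30⁻¹ ≡ 30 (mod 31) since 30·30 = 900 ≡ 1, so λ ≡ 17.
  x = λ² - 17 - 16 = 289 - 33 ≡ 8; y = λ·(17 - 8) - 4 ≡ 25. → (8, 25)
6P: (8, 25) + (16, 18). λ = (18 - 25)/(16 - 8) ≡ 24/8 mod 31. 8⁻¹ ≡ 4 (mod 31) since 8·4 = 32 ≡ 1, so λ ≡ 3.
  x = λ² - 8 - 16 = 9 - 24 ≡ 16; y = λ·(8 - 16) - 25 ≡ 13. → (16, 13)
7P: (16, 13) + (16, 18): same x and y₁ ≡ -y₂, so the sum is O.
7P = O, so the order is 7.

7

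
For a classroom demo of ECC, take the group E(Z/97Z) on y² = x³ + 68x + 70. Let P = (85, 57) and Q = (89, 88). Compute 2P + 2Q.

(89, 9)

First 2P:
Repeated addition: build up to 2P.
2P: tangent at (85, 57): λ = (3·85² + 68)/(2·57) ≡ 15/17. 17⁻¹ ≡ 40 (mod 97) since 17·40 = 680 ≡ 1, so λ ≡ 15·40 ≡ 18.
  x = λ² - 85 - 85 = 324 - 170 ≡ 57; y = λ·(85 - 57) - 57 ≡ 59. → (57, 59)
2P = (57, 59).
Next 2Q:
Repeated addition: build up to 2Q.
2Q: tangent at (89, 88): λ = (3·89² + 68)/(2·88) ≡ 66/79. 79⁻¹ ≡ 70 (mod 97), so λ ≡ 66·70 ≡ 61.
  x = λ² - 89 - 89 = 3721 - 178 ≡ 51; y = λ·(89 - 51) - 88 ≡ 96. → (51, 96)
2Q = (51, 96).
Finally 2P + 2Q:
(57, 59) + (51, 96). λ = (96 - 59)/(51 - 57) ≡ 37/91 mod 97. 91⁻¹ ≡ 16 (mod 97), so λ ≡ 10.
  x = λ² - 57 - 51 = 100 - 108 ≡ 89; y = λ·(57 - 89) - 59 ≡ 9. → (89, 9)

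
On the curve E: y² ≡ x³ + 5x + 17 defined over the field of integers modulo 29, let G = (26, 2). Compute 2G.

tangent at (26, 2): λ = (3·26² + 5)/(2·2) ≡ 3/4. 4⁻¹ ≡ 22 (mod 29), so λ ≡ 3·22 ≡ 8.
  x = λ² - 26 - 26 = 64 - 52 ≡ 12; y = λ·(26 - 12) - 2 ≡ 23. → (12, 23)

(12, 23)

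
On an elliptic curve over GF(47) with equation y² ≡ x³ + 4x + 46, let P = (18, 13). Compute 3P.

Repeated addition: build up to 3P.
2P: tangent at (18, 13): λ = (3·18² + 4)/(2·13) ≡ 36/26. 26⁻¹ ≡ 38 (mod 47), so λ ≡ 36·38 ≡ 5.
  x = λ² - 18 - 18 = 25 - 36 ≡ 36; y = λ·(18 - 36) - 13 ≡ 38. → (36, 38)
3P: (36, 38) + (18, 13). λ = (13 - 38)/(18 - 36) ≡ 22/29 mod 47. 29⁻¹ ≡ 13 (mod 47), so λ ≡ 4.
  x = λ² - 36 - 18 = 16 - 54 ≡ 9; y = λ·(36 - 9) - 38 ≡ 23. → (9, 23)

(9, 23)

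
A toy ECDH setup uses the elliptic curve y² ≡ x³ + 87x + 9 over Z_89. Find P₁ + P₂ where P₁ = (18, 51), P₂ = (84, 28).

(18, 51) + (84, 28). λ = (28 - 51)/(84 - 18) ≡ 66/66 mod 89. 66⁻¹ ≡ 58 (mod 89), so λ ≡ 1.
  x = λ² - 18 - 84 = 1 - 102 ≡ 77; y = λ·(18 - 77) - 51 ≡ 68. → (77, 68)

(77, 68)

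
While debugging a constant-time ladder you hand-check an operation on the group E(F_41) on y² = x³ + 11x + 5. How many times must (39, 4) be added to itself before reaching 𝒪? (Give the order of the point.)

2P: tangent at (39, 4): λ = (3·39² + 11)/(2·4) ≡ 23/8. 8⁻¹ ≡ 36 (mod 41) since 8·36 = 288 ≡ 1, so λ ≡ 23·36 ≡ 8.
  x = λ² - 39 - 39 = 64 - 78 ≡ 27; y = λ·(39 - 27) - 4 ≡ 10. → (27, 10)
3P: (27, 10) + (39, 4). λ = (4 - 10)/(39 - 27) ≡ 35/12 mod 41. 12⁻¹ ≡ 24 (mod 41), so λ ≡ 20.
  x = λ² - 27 - 39 = 400 - 66 ≡ 6; y = λ·(27 - 6) - 10 ≡ 0. → (6, 0)
4P: (6, 0) + (39, 4). λ = (4 - 0)/(39 - 6) ≡ 4/33 mod 41. 33⁻¹ ≡ 5 (mod 41), so λ ≡ 20.
  x = λ² - 6 - 39 = 400 - 45 ≡ 27; y = λ·(6 - 27) - 0 ≡ 31. → (27, 31)
5P: (27, 31) + (39, 4). λ = (4 - 31)/(39 - 27) ≡ 14/12 mod 41. 12⁻¹ ≡ 24 (mod 41), so λ ≡ 8.
  x = λ² - 27 - 39 = 64 - 66 ≡ 39; y = λ·(27 - 39) - 31 ≡ 37. → (39, 37)
6P: (39, 37) + (39, 4): same x and y₁ ≡ -y₂, so the sum is 𝒪.
6P = 𝒪, so the order is 6.

6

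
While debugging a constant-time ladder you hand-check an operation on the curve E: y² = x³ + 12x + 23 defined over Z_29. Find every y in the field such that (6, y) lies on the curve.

none

x³ + 12x + 23 = 311 ≡ 21 (mod 29).
21 is a non-residue mod 29; no y exists.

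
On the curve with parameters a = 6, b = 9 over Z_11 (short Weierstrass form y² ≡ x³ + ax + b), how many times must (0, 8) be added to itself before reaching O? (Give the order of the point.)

2P: tangent at (0, 8): λ = (3·0² + 6)/(2·8) ≡ 6/5. 5⁻¹ ≡ 9 (mod 11), so λ ≡ 6·9 ≡ 10.
  x = λ² - 0 - 0 = 100 - 0 ≡ 1; y = λ·(0 - 1) - 8 ≡ 4. → (1, 4)
3P: (1, 4) + (0, 8). λ = (8 - 4)/(0 - 1) ≡ 4/10 mod 11. 10⁻¹ ≡ 10 (mod 11), so λ ≡ 7.
  x = λ² - 1 - 0 = 49 - 1 ≡ 4; y = λ·(1 - 4) - 4 ≡ 8. → (4, 8)
4P: (4, 8) + (0, 8). λ = (8 - 8)/(0 - 4) ≡ 0/7 mod 11. 7⁻¹ ≡ 8 (mod 11), so λ ≡ 0.
  x = λ² - 4 - 0 = 0 - 4 ≡ 7; y = λ·(4 - 7) - 8 ≡ 3. → (7, 3)
5P: (7, 3) + (0, 8). λ = (8 - 3)/(0 - 7) ≡ 5/4 mod 11. 4⁻¹ ≡ 3 (mod 11), so λ ≡ 4.
  x = λ² - 7 - 0 = 16 - 7 ≡ 9; y = λ·(7 - 9) - 3 ≡ 0. → (9, 0)
6P: (9, 0) + (0, 8). λ = (8 - 0)/(0 - 9) ≡ 8/2 mod 11. 2⁻¹ ≡ 6 (mod 11) since 2·6 = 12 ≡ 1, so λ ≡ 4.
  x = λ² - 9 - 0 = 16 - 9 ≡ 7; y = λ·(9 - 7) - 0 ≡ 8. → (7, 8)
7P: (7, 8) + (0, 8). λ = (8 - 8)/(0 - 7) ≡ 0/4 mod 11. 4⁻¹ ≡ 3 (mod 11) since 4·3 = 12 ≡ 1, so λ ≡ 0.
  x = λ² - 7 - 0 = 0 - 7 ≡ 4; y = λ·(7 - 4) - 8 ≡ 3. → (4, 3)
8P: (4, 3) + (0, 8). λ = (8 - 3)/(0 - 4) ≡ 5/7 mod 11. 7⁻¹ ≡ 8 (mod 11), so λ ≡ 7.
  x = λ² - 4 - 0 = 49 - 4 ≡ 1; y = λ·(4 - 1) - 3 ≡ 7. → (1, 7)
9P: (1, 7) + (0, 8). λ = (8 - 7)/(0 - 1) ≡ 1/10 mod 11. 10⁻¹ ≡ 10 (mod 11) since 10·10 = 100 ≡ 1, so λ ≡ 10.
  x = λ² - 1 - 0 = 100 - 1 ≡ 0; y = λ·(1 - 0) - 7 ≡ 3. → (0, 3)
10P: (0, 3) + (0, 8): same x and y₁ ≡ -y₂, so the sum is O.
10P = O, so the order is 10.

10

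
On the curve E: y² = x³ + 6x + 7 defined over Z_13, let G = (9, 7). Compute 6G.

Double-and-add on 6 = (110)₂. Start with G = (9, 7) for the leading 1-bit.
double: tangent at (9, 7): λ = (3·9² + 6)/(2·7) ≡ 2/1. 1⁻¹ ≡ 1 (mod 13) since 1·1 = 1 ≡ 1, so λ ≡ 2·1 ≡ 2.
  x = λ² - 9 - 9 = 4 - 18 ≡ 12; y = λ·(9 - 12) - 7 ≡ 0. → (12, 0)
add G: (12, 0) + (9, 7). λ = (7 - 0)/(9 - 12) ≡ 7/10 mod 13. 10⁻¹ ≡ 4 (mod 13) since 10·4 = 40 ≡ 1, so λ ≡ 2.
  x = λ² - 12 - 9 = 4 - 21 ≡ 9; y = λ·(12 - 9) - 0 ≡ 6. → (9, 6)
double: tangent at (9, 6): λ = (3·9² + 6)/(2·6) ≡ 2/12. 12⁻¹ ≡ 12 (mod 13), so λ ≡ 2·12 ≡ 11.
  x = λ² - 9 - 9 = 121 - 18 ≡ 12; y = λ·(9 - 12) - 6 ≡ 0. → (12, 0)

(12, 0)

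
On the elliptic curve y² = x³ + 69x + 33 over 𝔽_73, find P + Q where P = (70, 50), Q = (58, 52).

(16, 14)

(70, 50) + (58, 52). λ = (52 - 50)/(58 - 70) ≡ 2/61 mod 73. 61⁻¹ ≡ 6 (mod 73), so λ ≡ 12.
  x = λ² - 70 - 58 = 144 - 128 ≡ 16; y = λ·(70 - 16) - 50 ≡ 14. → (16, 14)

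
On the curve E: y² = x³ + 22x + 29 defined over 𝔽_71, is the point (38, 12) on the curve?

yes

y² = 12² ≡ 2; x³ + 22x + 29 = 55737 ≡ 2 (mod 71). 2 = 2.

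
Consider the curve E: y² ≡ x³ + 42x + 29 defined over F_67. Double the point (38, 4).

tangent at (38, 4): λ = (3·38² + 42)/(2·4) ≡ 19/8. 8⁻¹ ≡ 42 (mod 67), so λ ≡ 19·42 ≡ 61.
  x = λ² - 38 - 38 = 3721 - 76 ≡ 27; y = λ·(38 - 27) - 4 ≡ 64. → (27, 64)

(27, 64)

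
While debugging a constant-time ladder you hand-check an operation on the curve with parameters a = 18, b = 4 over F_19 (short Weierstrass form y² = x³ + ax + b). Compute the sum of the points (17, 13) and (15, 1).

(4, 8)

(17, 13) + (15, 1). λ = (1 - 13)/(15 - 17) ≡ 7/17 mod 19. 17⁻¹ ≡ 9 (mod 19) since 17·9 = 153 ≡ 1, so λ ≡ 6.
  x = λ² - 17 - 15 = 36 - 32 ≡ 4; y = λ·(17 - 4) - 13 ≡ 8. → (4, 8)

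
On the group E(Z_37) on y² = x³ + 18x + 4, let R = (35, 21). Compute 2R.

tangent at (35, 21): λ = (3·35² + 18)/(2·21) ≡ 30/5. 5⁻¹ ≡ 15 (mod 37) since 5·15 = 75 ≡ 1, so λ ≡ 30·15 ≡ 6.
  x = λ² - 35 - 35 = 36 - 70 ≡ 3; y = λ·(35 - 3) - 21 ≡ 23. → (3, 23)

(3, 23)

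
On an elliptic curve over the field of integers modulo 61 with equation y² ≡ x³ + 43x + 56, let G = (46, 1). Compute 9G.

Double-and-add on 9 = (1001)₂. Start with G = (46, 1) for the leading 1-bit.
double: tangent at (46, 1): λ = (3·46² + 43)/(2·1) ≡ 47/2. 2⁻¹ ≡ 31 (mod 61), so λ ≡ 47·31 ≡ 54.
  x = λ² - 46 - 46 = 2916 - 92 ≡ 18; y = λ·(46 - 18) - 1 ≡ 47. → (18, 47)
double: tangent at (18, 47): λ = (3·18² + 43)/(2·47) ≡ 39/33. 33⁻¹ ≡ 37 (mod 61), so λ ≡ 39·37 ≡ 40.
  x = λ² - 18 - 18 = 1600 - 36 ≡ 39; y = λ·(18 - 39) - 47 ≡ 28. → (39, 28)
double: tangent at (39, 28): λ = (3·39² + 43)/(2·28) ≡ 31/56. 56⁻¹ ≡ 12 (mod 61), so λ ≡ 31·12 ≡ 6.
  x = λ² - 39 - 39 = 36 - 78 ≡ 19; y = λ·(39 - 19) - 28 ≡ 31. → (19, 31)
add G: (19, 31) + (46, 1). λ = (1 - 31)/(46 - 19) ≡ 31/27 mod 61. 27⁻¹ ≡ 52 (mod 61), so λ ≡ 26.
  x = λ² - 19 - 46 = 676 - 65 ≡ 1; y = λ·(19 - 1) - 31 ≡ 10. → (1, 10)

(1, 10)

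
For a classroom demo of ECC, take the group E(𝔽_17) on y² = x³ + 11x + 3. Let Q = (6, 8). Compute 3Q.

(7, 10)

Repeated addition: build up to 3Q.
2Q: tangent at (6, 8): λ = (3·6² + 11)/(2·8) ≡ 0/16. 16⁻¹ ≡ 16 (mod 17) since 16·16 = 256 ≡ 1, so λ ≡ 0·16 ≡ 0.
  x = λ² - 6 - 6 = 0 - 12 ≡ 5; y = λ·(6 - 5) - 8 ≡ 9. → (5, 9)
3Q: (5, 9) + (6, 8). λ = (8 - 9)/(6 - 5) ≡ 16/1 mod 17. 1⁻¹ ≡ 1 (mod 17) since 1·1 = 1 ≡ 1, so λ ≡ 16.
  x = λ² - 5 - 6 = 256 - 11 ≡ 7; y = λ·(5 - 7) - 9 ≡ 10. → (7, 10)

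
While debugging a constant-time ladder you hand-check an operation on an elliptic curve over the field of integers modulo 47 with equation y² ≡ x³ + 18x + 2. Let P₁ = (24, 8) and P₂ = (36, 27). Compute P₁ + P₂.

(29, 35)

(24, 8) + (36, 27). λ = (27 - 8)/(36 - 24) ≡ 19/12 mod 47. 12⁻¹ ≡ 4 (mod 47), so λ ≡ 29.
  x = λ² - 24 - 36 = 841 - 60 ≡ 29; y = λ·(24 - 29) - 8 ≡ 35. → (29, 35)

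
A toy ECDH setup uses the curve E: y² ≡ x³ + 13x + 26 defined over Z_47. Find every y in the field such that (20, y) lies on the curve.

x³ + 13x + 26 = 8286 ≡ 14 (mod 47).
Square roots of 14 mod 47: 22 and 25 (since 22² = 484 ≡ 14).

22, 25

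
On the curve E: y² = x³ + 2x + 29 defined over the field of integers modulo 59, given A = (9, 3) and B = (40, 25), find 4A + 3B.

First 4A:
Repeated addition: build up to 4A.
2A: tangent at (9, 3): λ = (3·9² + 2)/(2·3) ≡ 9/6. 6⁻¹ ≡ 10 (mod 59), so λ ≡ 9·10 ≡ 31.
  x = λ² - 9 - 9 = 961 - 18 ≡ 58; y = λ·(9 - 58) - 3 ≡ 12. → (58, 12)
3A: (58, 12) + (9, 3). λ = (3 - 12)/(9 - 58) ≡ 50/10 mod 59. 10⁻¹ ≡ 6 (mod 59) since 10·6 = 60 ≡ 1, so λ ≡ 5.
  x = λ² - 58 - 9 = 25 - 67 ≡ 17; y = λ·(58 - 17) - 12 ≡ 16. → (17, 16)
4A: (17, 16) + (9, 3). λ = (3 - 16)/(9 - 17) ≡ 46/51 mod 59. 51⁻¹ ≡ 22 (mod 59), so λ ≡ 9.
  x = λ² - 17 - 9 = 81 - 26 ≡ 55; y = λ·(17 - 55) - 16 ≡ 55. → (55, 55)
4A = (55, 55).
Next 3B:
Repeated addition: build up to 3B.
2B: tangent at (40, 25): λ = (3·40² + 2)/(2·25) ≡ 23/50. 50⁻¹ ≡ 13 (mod 59), so λ ≡ 23·13 ≡ 4.
  x = λ² - 40 - 40 = 16 - 80 ≡ 54; y = λ·(40 - 54) - 25 ≡ 37. → (54, 37)
3B: (54, 37) + (40, 25). λ = (25 - 37)/(40 - 54) ≡ 47/45 mod 59. 45⁻¹ ≡ 21 (mod 59), so λ ≡ 43.
  x = λ² - 54 - 40 = 1849 - 94 ≡ 44; y = λ·(54 - 44) - 37 ≡ 39. → (44, 39)
3B = (44, 39).
Finally 4A + 3B:
(55, 55) + (44, 39). λ = (39 - 55)/(44 - 55) ≡ 43/48 mod 59. 48⁻¹ ≡ 16 (mod 59) since 48·16 = 768 ≡ 1, so λ ≡ 39.
  x = λ² - 55 - 44 = 1521 - 99 ≡ 6; y = λ·(55 - 6) - 55 ≡ 27. → (6, 27)

(6, 27)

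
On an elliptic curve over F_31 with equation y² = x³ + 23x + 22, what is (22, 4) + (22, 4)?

tangent at (22, 4): λ = (3·22² + 23)/(2·4) ≡ 18/8. 8⁻¹ ≡ 4 (mod 31), so λ ≡ 18·4 ≡ 10.
  x = λ² - 22 - 22 = 100 - 44 ≡ 25; y = λ·(22 - 25) - 4 ≡ 28. → (25, 28)

(25, 28)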